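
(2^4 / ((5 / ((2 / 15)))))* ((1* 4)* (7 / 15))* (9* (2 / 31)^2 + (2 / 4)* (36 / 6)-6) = -2.36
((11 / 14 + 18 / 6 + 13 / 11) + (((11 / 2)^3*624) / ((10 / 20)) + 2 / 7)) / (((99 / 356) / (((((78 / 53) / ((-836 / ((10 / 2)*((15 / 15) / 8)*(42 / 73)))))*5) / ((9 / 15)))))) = -243401994875 / 61795668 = -3938.82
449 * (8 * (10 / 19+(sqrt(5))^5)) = 35920 / 19+89800 * sqrt(5) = 202689.43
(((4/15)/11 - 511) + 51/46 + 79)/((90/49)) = -160243769/683100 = -234.58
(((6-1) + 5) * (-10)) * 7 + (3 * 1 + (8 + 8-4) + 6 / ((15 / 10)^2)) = -2047 / 3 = -682.33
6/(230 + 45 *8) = 3/295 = 0.01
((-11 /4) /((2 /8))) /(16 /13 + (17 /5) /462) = -8.88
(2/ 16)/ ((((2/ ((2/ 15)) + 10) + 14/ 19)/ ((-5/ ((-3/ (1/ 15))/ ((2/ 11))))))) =0.00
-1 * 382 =-382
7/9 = 0.78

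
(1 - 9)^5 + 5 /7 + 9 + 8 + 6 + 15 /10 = -458399 /14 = -32742.79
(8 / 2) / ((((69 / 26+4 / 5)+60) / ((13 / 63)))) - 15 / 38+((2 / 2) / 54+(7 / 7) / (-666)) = -0.36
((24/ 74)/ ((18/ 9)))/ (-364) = -3/ 6734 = -0.00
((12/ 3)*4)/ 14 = 1.14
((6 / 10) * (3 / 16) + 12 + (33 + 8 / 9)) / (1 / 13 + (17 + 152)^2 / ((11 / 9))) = 4736303 / 2405986560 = 0.00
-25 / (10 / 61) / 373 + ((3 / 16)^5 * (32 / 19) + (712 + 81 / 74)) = 6123678805035 / 8592392192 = 712.69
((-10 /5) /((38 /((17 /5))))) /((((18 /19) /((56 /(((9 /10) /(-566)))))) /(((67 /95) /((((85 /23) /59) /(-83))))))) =-239186795792 /38475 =-6216680.85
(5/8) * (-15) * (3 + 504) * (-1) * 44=418275/2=209137.50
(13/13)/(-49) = -1/49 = -0.02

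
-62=-62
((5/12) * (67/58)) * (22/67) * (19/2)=1045/696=1.50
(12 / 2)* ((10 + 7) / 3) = 34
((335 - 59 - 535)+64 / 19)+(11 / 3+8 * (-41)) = -33058 / 57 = -579.96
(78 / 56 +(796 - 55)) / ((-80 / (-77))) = 228657 / 320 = 714.55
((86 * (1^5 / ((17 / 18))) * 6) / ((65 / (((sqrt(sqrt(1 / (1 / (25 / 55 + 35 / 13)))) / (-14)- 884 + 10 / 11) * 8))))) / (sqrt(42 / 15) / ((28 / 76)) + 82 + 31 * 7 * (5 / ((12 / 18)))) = -295291922688 / 8500848521- 2171328 * 143^(3 / 4) * sqrt(15) * 2^(1 / 4) / 110511030773 + 313728 * sqrt(21) * 286^(3 / 4) / 10056503800343 + 6095107584 * sqrt(70) / 552555153865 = -34.65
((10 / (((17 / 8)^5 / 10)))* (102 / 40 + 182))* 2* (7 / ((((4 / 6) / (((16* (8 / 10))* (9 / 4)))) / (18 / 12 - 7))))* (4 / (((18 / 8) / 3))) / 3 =-3576151670784 / 1419857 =-2518670.31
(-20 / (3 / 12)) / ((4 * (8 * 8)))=-5 / 16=-0.31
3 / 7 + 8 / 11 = 89 / 77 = 1.16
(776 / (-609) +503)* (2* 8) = 4888816 / 609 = 8027.61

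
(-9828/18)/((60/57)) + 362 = -1567/10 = -156.70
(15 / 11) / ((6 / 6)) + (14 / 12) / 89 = 8087 / 5874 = 1.38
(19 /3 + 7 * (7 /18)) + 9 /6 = 95 /9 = 10.56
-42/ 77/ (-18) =1/ 33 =0.03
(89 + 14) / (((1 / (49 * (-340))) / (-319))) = 547397620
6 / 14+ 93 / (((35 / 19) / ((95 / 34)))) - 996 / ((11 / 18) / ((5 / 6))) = -3185295 / 2618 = -1216.69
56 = 56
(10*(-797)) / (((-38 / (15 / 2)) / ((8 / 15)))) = 15940 / 19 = 838.95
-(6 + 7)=-13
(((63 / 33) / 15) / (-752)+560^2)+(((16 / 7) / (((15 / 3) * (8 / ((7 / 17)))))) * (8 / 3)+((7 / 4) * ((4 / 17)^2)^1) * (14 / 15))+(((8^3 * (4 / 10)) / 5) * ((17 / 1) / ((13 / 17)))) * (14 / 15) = 1221555943697469 / 3884738000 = 314450.02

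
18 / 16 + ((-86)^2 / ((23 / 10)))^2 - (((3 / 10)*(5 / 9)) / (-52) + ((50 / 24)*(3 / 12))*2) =568888491161 / 55016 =10340418.99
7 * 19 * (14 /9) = 1862 /9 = 206.89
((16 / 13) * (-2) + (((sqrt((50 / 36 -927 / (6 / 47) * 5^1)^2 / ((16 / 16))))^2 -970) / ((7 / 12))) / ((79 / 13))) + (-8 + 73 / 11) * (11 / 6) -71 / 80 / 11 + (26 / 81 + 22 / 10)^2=77170233034169984729 / 207534927600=371842146.89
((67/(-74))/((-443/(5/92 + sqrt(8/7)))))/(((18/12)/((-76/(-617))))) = 0.00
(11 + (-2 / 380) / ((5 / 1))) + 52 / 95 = 10969 / 950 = 11.55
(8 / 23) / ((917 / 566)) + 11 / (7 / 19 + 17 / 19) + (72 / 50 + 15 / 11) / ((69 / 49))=1519236769 / 139200600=10.91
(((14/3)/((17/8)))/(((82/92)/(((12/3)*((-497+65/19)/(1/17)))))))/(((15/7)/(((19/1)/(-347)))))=2113.09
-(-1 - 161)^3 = 4251528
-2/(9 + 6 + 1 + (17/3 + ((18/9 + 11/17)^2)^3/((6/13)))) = -289650828/111086837095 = -0.00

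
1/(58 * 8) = 1/464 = 0.00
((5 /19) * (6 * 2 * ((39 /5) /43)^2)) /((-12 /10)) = -3042 /35131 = -0.09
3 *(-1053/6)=-526.50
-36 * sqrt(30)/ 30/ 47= -6 * sqrt(30)/ 235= -0.14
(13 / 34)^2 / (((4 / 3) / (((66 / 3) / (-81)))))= -1859 / 62424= -0.03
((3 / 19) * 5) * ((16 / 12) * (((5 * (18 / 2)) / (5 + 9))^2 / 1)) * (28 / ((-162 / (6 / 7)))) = -1500 / 931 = -1.61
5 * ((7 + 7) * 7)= 490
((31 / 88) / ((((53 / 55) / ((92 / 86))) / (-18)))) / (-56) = 32085 / 255248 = 0.13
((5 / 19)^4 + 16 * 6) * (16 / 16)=12511441 / 130321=96.00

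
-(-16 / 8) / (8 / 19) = 19 / 4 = 4.75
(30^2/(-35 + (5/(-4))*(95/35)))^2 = 1016064/1849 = 549.52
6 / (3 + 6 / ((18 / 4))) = 18 / 13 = 1.38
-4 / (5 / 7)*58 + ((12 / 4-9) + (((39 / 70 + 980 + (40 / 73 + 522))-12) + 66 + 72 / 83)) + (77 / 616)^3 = 133243270497 / 108577280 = 1227.17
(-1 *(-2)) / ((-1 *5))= -2 / 5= -0.40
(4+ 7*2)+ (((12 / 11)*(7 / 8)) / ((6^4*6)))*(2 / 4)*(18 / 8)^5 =25957359 / 1441792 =18.00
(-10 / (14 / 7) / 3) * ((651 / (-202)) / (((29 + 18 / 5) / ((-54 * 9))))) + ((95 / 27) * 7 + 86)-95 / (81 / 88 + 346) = 410915294764 / 13570171029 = 30.28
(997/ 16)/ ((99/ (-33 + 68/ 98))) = -1578251/ 77616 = -20.33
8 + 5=13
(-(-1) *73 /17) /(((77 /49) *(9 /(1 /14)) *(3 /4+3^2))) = 146 /65637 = 0.00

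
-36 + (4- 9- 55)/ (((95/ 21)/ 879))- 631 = -12325.32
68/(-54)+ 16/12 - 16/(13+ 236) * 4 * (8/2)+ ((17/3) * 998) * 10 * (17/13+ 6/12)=2978268676/29133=102230.07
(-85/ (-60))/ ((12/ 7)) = 119/ 144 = 0.83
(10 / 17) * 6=60 / 17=3.53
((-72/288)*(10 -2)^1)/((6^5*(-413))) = 1/1605744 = 0.00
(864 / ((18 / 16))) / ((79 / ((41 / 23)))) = 31488 / 1817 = 17.33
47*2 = 94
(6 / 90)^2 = 1 / 225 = 0.00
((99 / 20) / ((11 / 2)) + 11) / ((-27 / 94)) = -5593 / 135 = -41.43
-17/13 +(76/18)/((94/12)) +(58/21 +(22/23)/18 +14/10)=15255983/4426695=3.45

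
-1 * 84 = -84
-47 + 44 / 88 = -93 / 2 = -46.50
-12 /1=-12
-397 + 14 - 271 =-654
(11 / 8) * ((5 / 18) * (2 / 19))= 55 / 1368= 0.04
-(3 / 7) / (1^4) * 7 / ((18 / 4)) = -2 / 3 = -0.67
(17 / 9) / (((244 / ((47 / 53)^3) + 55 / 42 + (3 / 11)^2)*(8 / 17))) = 1494947377 / 130827429300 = 0.01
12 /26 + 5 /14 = 149 /182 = 0.82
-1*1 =-1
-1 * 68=-68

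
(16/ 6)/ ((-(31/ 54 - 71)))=144/ 3803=0.04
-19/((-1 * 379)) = 19/379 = 0.05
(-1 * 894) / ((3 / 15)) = -4470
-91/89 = -1.02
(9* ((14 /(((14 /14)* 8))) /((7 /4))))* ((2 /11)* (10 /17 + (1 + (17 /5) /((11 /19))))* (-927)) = -116401536 /10285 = -11317.60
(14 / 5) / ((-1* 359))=-14 / 1795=-0.01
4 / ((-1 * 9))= -4 / 9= -0.44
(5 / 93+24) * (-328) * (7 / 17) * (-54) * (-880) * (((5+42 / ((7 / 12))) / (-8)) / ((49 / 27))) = 431480792160 / 527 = 818749131.23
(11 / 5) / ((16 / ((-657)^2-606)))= 4741473 / 80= 59268.41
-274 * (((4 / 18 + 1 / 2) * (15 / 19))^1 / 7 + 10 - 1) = -992839 / 399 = -2488.32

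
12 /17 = 0.71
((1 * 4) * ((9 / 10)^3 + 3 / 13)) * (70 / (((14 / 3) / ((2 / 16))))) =37431 / 5200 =7.20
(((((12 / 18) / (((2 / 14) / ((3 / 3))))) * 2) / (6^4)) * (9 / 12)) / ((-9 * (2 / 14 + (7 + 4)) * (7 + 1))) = -49 / 7278336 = -0.00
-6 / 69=-2 / 23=-0.09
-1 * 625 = -625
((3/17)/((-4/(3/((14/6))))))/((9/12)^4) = -64/357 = -0.18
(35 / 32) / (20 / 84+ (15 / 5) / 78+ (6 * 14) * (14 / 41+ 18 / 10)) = 1958775 / 322644016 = 0.01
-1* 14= -14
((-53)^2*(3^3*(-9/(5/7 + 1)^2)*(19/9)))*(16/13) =-7845537/13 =-603502.85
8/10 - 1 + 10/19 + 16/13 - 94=-114167/1235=-92.44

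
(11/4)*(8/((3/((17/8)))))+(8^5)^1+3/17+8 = 6689519/204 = 32791.76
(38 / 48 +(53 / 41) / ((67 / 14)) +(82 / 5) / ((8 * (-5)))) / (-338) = -1074263 / 557091600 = -0.00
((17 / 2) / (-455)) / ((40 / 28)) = -0.01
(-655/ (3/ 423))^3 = -787736987638875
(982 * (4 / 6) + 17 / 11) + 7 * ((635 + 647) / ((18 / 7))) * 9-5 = 1057987 / 33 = 32060.21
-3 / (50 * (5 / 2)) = -3 / 125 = -0.02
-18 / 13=-1.38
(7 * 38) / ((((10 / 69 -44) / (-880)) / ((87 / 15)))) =30957.97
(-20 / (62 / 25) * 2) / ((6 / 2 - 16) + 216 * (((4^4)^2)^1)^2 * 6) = -500 / 172554606083693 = -0.00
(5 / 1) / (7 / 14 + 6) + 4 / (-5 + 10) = 1.57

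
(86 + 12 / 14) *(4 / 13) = 2432 / 91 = 26.73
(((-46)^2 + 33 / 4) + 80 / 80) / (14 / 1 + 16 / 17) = 144517 / 1016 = 142.24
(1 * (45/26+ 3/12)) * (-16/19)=-1.67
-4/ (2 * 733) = -2/ 733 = -0.00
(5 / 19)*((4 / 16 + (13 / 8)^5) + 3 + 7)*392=173255425 / 77824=2226.25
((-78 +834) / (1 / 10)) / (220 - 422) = -3780 / 101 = -37.43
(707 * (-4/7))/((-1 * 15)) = 404/15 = 26.93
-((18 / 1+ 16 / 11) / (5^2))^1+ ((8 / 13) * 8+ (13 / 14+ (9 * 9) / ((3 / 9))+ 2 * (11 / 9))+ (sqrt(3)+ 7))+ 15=274.25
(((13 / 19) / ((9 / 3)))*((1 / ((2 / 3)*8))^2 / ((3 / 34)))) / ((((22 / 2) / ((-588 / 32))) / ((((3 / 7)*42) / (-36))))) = 32487 / 428032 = 0.08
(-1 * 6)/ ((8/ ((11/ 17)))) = -33/ 68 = -0.49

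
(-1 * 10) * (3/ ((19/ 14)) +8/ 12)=-1640/ 57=-28.77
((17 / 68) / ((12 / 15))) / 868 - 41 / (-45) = 569633 / 624960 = 0.91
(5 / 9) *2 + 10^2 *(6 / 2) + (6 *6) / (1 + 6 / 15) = 20590 / 63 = 326.83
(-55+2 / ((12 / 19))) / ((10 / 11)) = -57.02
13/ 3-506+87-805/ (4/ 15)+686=-32969/ 12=-2747.42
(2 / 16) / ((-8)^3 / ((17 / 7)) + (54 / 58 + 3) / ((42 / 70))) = -493 / 805648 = -0.00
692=692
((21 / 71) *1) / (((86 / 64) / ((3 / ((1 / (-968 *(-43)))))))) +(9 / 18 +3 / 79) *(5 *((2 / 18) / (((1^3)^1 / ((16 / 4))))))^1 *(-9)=154107202 / 5609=27474.99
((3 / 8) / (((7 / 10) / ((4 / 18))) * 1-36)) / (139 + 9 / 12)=-10 / 122421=-0.00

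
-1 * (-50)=50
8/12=2/3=0.67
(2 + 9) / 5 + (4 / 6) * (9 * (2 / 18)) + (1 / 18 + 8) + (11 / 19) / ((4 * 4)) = 149911 / 13680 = 10.96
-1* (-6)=6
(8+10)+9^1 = 27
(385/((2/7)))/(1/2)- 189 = 2506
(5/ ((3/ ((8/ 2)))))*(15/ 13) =100/ 13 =7.69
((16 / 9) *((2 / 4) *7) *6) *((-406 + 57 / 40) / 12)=-113281 / 90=-1258.68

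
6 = 6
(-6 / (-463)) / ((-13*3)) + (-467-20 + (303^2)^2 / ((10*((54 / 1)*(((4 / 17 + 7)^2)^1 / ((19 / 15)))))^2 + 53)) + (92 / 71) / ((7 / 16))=-20984344027527084492573008 / 44923259698598233023799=-467.12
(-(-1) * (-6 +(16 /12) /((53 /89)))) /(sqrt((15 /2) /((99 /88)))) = -299 * sqrt(15) /795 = -1.46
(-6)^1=-6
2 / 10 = 0.20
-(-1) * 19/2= 19/2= 9.50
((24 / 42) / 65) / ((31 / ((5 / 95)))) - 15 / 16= -4019861 / 4287920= -0.94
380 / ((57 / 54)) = 360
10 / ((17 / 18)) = 180 / 17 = 10.59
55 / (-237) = -55 / 237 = -0.23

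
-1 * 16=-16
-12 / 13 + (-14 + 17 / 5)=-749 / 65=-11.52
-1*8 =-8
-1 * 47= -47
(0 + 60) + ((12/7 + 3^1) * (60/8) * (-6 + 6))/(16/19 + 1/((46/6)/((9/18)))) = 60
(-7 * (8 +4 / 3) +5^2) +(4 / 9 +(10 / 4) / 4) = -2827 / 72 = -39.26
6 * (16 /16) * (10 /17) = 60 /17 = 3.53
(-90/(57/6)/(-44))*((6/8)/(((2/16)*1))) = 270/209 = 1.29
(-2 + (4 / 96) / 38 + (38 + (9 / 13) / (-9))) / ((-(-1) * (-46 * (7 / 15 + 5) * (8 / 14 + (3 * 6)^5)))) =-2981419 / 39434770029824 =-0.00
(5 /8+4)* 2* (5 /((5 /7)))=259 /4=64.75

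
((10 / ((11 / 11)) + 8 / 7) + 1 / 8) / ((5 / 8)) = 631 / 35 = 18.03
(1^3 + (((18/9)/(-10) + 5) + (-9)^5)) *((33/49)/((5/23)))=-224068944/1225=-182913.42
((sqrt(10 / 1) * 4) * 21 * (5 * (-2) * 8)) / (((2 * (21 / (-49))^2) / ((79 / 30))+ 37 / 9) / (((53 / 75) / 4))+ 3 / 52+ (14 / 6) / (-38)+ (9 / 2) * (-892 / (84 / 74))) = 454050338560 * sqrt(10) / 237301200869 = 6.05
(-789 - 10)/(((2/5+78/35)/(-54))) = 755055/46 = 16414.24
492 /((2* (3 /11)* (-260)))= -451 /130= -3.47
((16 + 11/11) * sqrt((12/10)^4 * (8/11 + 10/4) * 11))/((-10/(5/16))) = -153 * sqrt(142)/400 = -4.56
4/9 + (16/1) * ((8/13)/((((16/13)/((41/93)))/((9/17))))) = 10964/4743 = 2.31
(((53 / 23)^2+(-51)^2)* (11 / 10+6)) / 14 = 48945199 / 37030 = 1321.77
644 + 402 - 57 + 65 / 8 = 7977 / 8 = 997.12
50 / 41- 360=-14710 / 41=-358.78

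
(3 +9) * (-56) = -672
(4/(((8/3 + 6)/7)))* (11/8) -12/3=23/52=0.44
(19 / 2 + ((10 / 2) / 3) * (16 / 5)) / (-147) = -89 / 882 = -0.10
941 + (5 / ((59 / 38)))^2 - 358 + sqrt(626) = sqrt(626) + 2065523 / 3481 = 618.39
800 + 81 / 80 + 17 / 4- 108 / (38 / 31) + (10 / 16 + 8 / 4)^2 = 4402211 / 6080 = 724.05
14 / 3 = 4.67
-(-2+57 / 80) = 103 / 80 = 1.29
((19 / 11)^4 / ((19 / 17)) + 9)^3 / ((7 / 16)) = 245147735570797568 / 21968998637047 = 11158.80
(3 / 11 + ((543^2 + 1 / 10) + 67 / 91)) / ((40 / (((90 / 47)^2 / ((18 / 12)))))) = 79689138957 / 4422418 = 18019.36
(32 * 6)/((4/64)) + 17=3089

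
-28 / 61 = -0.46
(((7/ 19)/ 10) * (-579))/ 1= -4053/ 190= -21.33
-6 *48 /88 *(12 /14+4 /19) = -3.49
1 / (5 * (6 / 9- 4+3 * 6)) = 3 / 220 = 0.01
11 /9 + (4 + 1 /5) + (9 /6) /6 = 1021 /180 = 5.67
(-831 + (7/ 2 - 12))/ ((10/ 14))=-11753/ 10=-1175.30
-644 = -644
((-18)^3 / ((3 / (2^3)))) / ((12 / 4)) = -5184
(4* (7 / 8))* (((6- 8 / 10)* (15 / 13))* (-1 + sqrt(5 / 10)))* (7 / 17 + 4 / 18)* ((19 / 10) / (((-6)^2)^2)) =-12901 / 660960 + 12901* sqrt(2) / 1321920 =-0.01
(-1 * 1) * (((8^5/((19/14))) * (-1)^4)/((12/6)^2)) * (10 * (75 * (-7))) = 602112000/19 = 31690105.26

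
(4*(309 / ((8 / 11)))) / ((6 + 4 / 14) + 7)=7931 / 62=127.92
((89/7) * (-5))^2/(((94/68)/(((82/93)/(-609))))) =-552093700/130435011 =-4.23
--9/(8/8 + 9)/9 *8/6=2/15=0.13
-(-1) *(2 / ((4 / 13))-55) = -97 / 2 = -48.50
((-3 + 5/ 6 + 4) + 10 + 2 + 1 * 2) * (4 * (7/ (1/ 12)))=5320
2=2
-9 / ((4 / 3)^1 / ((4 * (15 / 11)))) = -405 / 11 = -36.82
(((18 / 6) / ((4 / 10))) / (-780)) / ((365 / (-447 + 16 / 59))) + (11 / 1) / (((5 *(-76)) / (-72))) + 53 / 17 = 3771556439 / 723403720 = 5.21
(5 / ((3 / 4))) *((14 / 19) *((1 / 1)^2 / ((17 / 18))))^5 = 6775033466880 / 3515706497843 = 1.93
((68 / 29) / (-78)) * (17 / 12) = -289 / 6786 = -0.04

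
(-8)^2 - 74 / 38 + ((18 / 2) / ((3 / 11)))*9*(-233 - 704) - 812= -5301740 / 19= -279038.95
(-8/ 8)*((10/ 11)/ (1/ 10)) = -100/ 11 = -9.09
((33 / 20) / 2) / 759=1 / 920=0.00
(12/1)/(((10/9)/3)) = 32.40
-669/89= -7.52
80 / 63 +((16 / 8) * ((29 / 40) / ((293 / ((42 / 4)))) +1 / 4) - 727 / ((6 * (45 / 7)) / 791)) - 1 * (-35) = -6588562031 / 443016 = -14872.06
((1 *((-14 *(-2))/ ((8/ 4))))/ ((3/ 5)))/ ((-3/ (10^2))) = -7000/ 9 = -777.78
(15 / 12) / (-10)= -0.12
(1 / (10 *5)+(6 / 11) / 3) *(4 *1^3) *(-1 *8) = -1776 / 275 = -6.46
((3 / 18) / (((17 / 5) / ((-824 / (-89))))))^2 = 4243600 / 20602521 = 0.21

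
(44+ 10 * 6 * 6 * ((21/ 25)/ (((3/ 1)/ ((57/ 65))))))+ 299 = 140203/ 325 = 431.39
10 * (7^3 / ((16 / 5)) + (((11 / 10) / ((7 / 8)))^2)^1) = 2131851 / 1960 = 1087.68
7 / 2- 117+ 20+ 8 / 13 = -2415 / 26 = -92.88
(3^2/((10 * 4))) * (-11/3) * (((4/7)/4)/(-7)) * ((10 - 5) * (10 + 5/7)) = 2475/2744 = 0.90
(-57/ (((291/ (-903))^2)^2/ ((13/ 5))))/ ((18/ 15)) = -2027509676647/ 177058562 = -11451.07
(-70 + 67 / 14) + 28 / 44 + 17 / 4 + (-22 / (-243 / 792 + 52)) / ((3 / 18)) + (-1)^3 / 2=-88803243 / 1401092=-63.38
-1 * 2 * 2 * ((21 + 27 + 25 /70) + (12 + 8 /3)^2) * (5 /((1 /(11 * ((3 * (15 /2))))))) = -1304167.86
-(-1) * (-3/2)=-3/2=-1.50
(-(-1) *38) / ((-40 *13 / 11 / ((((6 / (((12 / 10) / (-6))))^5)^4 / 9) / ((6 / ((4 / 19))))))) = -14205417930000000000000000000 / 13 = -1092724456153846153846154000.00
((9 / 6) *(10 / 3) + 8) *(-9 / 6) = -39 / 2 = -19.50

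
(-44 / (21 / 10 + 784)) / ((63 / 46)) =-0.04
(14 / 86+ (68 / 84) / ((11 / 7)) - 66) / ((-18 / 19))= 880574 / 12771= 68.95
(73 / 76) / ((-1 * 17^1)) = -73 / 1292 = -0.06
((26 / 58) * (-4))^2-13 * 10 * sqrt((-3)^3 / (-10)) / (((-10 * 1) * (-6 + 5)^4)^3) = 39 * sqrt(30) / 1000 + 2704 / 841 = 3.43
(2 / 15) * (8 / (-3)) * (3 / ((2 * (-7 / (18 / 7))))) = 48 / 245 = 0.20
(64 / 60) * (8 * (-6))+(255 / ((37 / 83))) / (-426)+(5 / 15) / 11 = -45523597 / 866910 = -52.51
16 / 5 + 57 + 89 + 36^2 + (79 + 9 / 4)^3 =172103089 / 320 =537822.15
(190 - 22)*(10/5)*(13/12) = 364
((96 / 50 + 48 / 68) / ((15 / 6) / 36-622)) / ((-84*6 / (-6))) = -6696 / 133217525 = -0.00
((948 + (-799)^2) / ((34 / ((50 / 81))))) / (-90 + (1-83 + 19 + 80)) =-15983725 / 100521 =-159.01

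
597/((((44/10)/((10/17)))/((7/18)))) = 31.04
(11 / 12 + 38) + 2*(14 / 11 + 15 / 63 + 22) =85.94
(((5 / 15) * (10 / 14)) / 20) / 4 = 1 / 336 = 0.00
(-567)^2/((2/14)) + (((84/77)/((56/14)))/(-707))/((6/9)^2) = 2250423.00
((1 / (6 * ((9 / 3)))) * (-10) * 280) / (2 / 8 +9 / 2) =-5600 / 171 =-32.75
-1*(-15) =15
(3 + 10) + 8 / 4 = 15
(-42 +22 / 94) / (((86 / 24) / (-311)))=3624.90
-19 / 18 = -1.06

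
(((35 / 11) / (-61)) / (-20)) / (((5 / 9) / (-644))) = -10143 / 3355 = -3.02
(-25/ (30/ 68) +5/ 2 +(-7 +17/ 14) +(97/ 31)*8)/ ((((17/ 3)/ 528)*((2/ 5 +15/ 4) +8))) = -80020160/ 298809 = -267.80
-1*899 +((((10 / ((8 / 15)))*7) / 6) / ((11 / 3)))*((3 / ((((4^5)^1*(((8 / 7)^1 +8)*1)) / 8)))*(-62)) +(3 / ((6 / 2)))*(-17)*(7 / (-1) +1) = -287618831 / 360448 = -797.95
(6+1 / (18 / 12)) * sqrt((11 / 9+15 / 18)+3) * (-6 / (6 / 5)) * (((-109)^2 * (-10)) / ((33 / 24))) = 6476099.11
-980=-980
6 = 6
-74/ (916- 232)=-0.11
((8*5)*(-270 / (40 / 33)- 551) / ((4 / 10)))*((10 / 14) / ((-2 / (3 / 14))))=1160625 / 196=5921.56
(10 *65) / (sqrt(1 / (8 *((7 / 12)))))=650 *sqrt(42) / 3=1404.16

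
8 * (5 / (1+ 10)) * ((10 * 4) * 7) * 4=44800 / 11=4072.73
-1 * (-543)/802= 543/802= 0.68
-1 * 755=-755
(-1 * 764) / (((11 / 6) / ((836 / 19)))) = -18336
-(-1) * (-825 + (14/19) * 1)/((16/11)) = -172271/304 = -566.68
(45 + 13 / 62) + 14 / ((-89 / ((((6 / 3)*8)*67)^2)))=-180725.31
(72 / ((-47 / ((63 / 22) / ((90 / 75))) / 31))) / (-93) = 630 / 517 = 1.22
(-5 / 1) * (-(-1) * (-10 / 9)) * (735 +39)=4300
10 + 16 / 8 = 12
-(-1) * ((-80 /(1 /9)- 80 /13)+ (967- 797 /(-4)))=22885 /52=440.10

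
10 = 10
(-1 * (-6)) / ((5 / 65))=78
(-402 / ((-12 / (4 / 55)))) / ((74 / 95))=3.13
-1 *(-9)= 9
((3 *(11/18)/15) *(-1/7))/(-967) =11/609210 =0.00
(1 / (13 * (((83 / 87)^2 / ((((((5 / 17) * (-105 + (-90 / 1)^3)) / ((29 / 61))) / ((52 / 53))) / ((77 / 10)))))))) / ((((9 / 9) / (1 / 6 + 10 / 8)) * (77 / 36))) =-3342.28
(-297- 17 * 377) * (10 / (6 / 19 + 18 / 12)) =-2548280 / 69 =-36931.59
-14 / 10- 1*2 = -17 / 5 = -3.40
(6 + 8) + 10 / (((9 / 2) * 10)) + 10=24.22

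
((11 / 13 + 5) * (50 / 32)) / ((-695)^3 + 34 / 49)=-23275 / 855369649732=-0.00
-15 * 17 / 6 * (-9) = 765 / 2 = 382.50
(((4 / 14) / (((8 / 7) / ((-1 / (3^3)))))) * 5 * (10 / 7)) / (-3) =25 / 1134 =0.02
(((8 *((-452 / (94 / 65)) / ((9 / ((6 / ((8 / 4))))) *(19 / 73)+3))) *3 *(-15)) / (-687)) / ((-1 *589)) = 10723700 / 145806361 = 0.07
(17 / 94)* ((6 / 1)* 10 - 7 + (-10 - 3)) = 340 / 47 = 7.23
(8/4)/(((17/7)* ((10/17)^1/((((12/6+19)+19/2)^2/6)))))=217.06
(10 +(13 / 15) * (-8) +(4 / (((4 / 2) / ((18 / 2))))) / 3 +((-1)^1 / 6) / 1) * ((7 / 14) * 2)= 89 / 10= 8.90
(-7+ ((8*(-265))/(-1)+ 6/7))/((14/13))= 192361/98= 1962.87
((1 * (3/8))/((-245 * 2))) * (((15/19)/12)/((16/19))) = -0.00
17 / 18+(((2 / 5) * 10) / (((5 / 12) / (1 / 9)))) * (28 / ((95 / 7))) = 26891 / 8550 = 3.15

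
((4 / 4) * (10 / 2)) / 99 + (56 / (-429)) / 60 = 0.05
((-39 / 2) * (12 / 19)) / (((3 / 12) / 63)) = -58968 / 19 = -3103.58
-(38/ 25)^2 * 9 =-20.79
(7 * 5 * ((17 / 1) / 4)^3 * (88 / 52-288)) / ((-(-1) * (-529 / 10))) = 1600041275 / 110032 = 14541.60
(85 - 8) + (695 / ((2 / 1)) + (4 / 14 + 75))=499.79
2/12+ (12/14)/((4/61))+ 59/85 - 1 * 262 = -442801/1785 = -248.07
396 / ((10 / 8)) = 1584 / 5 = 316.80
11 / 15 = 0.73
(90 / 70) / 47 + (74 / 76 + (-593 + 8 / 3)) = -22103497 / 37506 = -589.33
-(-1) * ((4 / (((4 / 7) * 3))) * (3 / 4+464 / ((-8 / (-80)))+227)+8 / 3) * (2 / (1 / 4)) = 90886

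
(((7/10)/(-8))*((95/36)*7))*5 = -4655/576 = -8.08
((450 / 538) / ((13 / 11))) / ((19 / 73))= 2.72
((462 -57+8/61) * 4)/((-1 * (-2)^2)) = -24713/61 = -405.13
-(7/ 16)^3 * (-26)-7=-9877/ 2048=-4.82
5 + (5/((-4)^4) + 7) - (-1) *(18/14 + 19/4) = 32355/1792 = 18.06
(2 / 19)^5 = 32 / 2476099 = 0.00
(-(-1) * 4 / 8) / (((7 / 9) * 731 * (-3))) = -3 / 10234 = -0.00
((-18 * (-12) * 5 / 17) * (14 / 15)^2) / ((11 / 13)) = 61152 / 935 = 65.40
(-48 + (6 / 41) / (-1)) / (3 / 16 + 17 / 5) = -22560 / 1681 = -13.42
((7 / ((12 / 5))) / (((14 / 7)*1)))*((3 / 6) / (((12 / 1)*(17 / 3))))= 35 / 3264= 0.01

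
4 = 4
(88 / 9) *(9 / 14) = 44 / 7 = 6.29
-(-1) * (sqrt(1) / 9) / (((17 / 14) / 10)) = 140 / 153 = 0.92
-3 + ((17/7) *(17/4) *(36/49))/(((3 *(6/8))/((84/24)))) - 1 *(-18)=1313/49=26.80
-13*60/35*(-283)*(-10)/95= -663.88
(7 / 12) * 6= 7 / 2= 3.50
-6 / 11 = -0.55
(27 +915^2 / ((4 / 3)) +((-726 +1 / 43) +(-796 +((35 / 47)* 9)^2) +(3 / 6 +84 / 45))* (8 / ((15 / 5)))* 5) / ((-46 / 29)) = -60321271743409 / 157298472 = -383482.88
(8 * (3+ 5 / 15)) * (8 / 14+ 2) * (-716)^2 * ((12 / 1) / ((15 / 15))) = 2952898560 / 7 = 421842651.43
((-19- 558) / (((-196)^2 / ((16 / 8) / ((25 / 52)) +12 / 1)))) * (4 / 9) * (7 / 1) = -0.76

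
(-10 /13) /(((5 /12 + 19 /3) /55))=-2200 /351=-6.27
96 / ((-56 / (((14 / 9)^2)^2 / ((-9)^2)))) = -21952 / 177147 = -0.12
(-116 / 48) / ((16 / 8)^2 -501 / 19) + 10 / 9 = 18653 / 15300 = 1.22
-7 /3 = -2.33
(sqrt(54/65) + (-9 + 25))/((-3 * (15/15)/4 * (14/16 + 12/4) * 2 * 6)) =-128/279- 8 * sqrt(390)/6045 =-0.48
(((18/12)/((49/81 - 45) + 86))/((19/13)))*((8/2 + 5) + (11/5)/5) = 186381/800375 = 0.23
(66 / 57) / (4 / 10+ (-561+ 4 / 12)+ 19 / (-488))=-161040 / 77927303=-0.00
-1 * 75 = -75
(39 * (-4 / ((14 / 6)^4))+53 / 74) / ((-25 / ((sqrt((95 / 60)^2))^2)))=291619771 / 639626400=0.46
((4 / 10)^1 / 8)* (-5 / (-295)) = 1 / 1180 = 0.00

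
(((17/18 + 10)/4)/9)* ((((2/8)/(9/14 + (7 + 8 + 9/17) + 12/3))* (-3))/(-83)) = 23443/172144656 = 0.00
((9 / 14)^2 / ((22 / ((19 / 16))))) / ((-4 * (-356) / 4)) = 1539 / 24561152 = 0.00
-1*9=-9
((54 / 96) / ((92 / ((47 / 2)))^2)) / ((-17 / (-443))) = 8807283 / 9208832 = 0.96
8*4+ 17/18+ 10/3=653/18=36.28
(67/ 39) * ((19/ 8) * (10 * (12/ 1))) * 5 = 31825/ 13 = 2448.08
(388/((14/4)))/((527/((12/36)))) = 776/11067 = 0.07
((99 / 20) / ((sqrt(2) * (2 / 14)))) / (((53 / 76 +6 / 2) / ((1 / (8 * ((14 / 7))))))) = 13167 * sqrt(2) / 44960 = 0.41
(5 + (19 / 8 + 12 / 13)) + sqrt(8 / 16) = sqrt(2) / 2 + 863 / 104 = 9.01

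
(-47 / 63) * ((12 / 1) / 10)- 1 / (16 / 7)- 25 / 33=-2.09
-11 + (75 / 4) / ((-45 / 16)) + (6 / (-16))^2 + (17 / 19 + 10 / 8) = -56111 / 3648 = -15.38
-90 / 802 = -0.11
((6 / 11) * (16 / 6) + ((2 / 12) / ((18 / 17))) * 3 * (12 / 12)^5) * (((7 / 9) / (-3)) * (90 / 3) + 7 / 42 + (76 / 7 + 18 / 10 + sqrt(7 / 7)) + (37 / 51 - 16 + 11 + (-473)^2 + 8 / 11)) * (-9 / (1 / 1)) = -2873001058157 / 740520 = -3879707.58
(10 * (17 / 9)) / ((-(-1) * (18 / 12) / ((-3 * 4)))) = -1360 / 9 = -151.11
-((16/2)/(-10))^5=1024/3125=0.33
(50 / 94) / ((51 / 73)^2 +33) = 0.02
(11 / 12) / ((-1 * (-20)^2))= -11 / 4800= -0.00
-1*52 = -52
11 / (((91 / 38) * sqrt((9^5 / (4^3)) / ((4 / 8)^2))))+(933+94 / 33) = 227656985 / 243243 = 935.92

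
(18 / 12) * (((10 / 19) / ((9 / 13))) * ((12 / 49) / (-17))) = -260 / 15827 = -0.02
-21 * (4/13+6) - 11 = -143.46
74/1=74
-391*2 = -782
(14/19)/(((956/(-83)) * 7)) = -83/9082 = -0.01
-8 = -8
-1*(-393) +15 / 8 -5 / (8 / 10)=3109 / 8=388.62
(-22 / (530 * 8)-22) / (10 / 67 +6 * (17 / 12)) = -3125617 / 1228540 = -2.54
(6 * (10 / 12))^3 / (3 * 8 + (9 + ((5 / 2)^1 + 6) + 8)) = 250 / 99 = 2.53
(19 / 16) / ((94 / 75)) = 1425 / 1504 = 0.95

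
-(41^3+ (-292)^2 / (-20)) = -323289 / 5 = -64657.80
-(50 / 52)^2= -625 / 676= -0.92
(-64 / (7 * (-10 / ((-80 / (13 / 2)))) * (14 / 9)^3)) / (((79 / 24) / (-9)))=20155392 / 2465827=8.17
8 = 8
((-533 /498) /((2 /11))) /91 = -451 /6972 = -0.06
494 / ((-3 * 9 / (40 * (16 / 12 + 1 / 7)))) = -612560 / 567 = -1080.35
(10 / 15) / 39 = 2 / 117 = 0.02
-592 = -592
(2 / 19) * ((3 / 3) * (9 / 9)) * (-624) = -1248 / 19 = -65.68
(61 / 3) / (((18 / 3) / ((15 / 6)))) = 305 / 36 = 8.47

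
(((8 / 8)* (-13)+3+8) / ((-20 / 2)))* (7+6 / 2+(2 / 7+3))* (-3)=-279 / 35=-7.97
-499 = -499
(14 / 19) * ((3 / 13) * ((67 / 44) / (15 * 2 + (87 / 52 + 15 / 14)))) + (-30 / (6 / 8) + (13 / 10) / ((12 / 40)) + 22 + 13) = -1641016 / 2491071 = -0.66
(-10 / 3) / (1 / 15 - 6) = 50 / 89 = 0.56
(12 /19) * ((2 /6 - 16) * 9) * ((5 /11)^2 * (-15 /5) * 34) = 4314600 /2299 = 1876.73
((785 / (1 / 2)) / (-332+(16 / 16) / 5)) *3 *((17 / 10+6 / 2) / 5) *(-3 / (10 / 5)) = 22137 / 1106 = 20.02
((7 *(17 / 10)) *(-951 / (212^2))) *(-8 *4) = 113169 / 14045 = 8.06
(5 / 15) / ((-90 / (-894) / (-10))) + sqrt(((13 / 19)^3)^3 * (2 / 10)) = -298 / 9 + 28561 * sqrt(1235) / 12380495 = -33.03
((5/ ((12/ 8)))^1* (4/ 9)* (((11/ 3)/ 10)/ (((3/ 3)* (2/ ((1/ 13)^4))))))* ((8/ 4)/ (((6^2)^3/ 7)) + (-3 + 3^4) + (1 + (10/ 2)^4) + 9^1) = 182961581/ 26983975824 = 0.01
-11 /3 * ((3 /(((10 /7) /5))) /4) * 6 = -57.75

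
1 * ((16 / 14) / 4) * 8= 16 / 7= 2.29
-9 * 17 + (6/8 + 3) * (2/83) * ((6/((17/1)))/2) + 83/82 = -8791724/57851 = -151.97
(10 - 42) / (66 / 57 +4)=-304 / 49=-6.20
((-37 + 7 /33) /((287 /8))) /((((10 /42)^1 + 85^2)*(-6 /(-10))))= -4856 /20529069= -0.00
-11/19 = -0.58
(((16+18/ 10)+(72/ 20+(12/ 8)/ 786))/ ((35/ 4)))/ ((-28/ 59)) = -3308307/ 641900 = -5.15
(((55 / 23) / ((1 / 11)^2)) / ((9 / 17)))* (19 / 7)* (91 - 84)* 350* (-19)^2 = 271597537750 / 207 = 1312065399.76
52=52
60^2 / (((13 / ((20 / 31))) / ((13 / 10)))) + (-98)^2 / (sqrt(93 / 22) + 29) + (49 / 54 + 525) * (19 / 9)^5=41157740753123131 / 1819693310634- 9604 * sqrt(2046) / 18409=22594.36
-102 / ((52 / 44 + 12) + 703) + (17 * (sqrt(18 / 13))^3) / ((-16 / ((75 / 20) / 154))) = -187 / 1313 - 6885 * sqrt(26) / 832832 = -0.18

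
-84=-84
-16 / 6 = -8 / 3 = -2.67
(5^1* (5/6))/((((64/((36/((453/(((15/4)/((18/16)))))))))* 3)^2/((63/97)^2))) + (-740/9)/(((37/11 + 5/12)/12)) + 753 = 6741727822071289/13702754546048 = 492.00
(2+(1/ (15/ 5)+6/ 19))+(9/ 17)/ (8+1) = 2624/ 969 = 2.71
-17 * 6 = -102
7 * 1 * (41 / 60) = 287 / 60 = 4.78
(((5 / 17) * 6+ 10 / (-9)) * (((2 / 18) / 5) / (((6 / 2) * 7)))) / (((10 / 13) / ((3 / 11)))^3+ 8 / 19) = 208715 / 6898191048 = 0.00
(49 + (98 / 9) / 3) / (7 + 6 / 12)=2842 / 405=7.02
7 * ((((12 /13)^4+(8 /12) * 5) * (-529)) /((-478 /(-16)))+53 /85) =-868222210793 /1740650145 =-498.79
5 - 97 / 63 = 218 / 63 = 3.46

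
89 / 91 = 0.98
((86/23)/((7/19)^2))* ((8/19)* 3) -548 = -578380/1127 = -513.20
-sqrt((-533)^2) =-533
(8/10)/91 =4/455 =0.01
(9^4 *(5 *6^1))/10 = 19683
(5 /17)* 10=50 /17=2.94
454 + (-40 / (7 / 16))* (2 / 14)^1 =21606 / 49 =440.94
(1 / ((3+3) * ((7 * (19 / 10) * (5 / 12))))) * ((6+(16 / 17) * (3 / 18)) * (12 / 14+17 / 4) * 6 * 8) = 45.39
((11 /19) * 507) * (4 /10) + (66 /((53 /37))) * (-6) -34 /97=-77846656 /488395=-159.39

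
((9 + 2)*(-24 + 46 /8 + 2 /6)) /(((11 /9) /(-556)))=89655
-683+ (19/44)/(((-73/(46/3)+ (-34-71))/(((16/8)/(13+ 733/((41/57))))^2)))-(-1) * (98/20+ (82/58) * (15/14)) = -34144815735041826503/50466393058026330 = -676.59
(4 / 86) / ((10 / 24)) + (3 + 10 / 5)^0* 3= 669 / 215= 3.11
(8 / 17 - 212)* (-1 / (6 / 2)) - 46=1250 / 51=24.51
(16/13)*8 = 128/13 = 9.85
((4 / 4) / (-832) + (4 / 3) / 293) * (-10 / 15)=-2449 / 1096992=-0.00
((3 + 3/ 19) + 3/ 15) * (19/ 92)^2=6061/ 42320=0.14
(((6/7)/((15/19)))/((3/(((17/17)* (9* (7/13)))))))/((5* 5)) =114/1625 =0.07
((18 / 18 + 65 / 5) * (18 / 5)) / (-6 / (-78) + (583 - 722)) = -78 / 215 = -0.36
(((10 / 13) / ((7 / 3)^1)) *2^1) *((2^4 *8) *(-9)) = -69120 / 91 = -759.56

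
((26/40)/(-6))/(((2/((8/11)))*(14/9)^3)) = -3159/301840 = -0.01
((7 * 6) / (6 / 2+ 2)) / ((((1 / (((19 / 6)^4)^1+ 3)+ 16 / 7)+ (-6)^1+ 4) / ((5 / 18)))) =6576241 / 832470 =7.90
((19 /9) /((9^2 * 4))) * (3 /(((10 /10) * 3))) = 19 /2916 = 0.01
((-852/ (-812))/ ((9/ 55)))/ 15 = 781/ 1827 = 0.43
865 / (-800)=-173 / 160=-1.08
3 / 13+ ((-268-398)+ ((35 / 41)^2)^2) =-24437453330 / 36734893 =-665.24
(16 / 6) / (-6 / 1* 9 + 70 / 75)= -10 / 199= -0.05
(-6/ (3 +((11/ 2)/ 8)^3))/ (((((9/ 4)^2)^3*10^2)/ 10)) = -16777216/ 12062824965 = -0.00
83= 83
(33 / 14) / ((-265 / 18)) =-297 / 1855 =-0.16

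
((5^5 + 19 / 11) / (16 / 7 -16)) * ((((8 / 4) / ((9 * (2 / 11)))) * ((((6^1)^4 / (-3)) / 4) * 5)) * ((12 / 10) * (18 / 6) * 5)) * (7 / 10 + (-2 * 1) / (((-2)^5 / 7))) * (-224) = -690132807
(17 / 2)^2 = 289 / 4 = 72.25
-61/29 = -2.10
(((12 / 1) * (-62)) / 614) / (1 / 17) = -6324 / 307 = -20.60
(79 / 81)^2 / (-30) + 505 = 99392909 / 196830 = 504.97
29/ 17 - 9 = -124/ 17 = -7.29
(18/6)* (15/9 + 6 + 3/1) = 32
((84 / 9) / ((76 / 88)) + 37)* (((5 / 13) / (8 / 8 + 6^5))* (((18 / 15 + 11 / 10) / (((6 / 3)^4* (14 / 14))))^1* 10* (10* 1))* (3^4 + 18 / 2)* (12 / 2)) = 70509375 / 3841838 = 18.35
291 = 291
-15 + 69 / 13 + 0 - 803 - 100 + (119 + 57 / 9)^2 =1731103 / 117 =14795.75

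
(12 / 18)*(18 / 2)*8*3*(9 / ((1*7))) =1296 / 7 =185.14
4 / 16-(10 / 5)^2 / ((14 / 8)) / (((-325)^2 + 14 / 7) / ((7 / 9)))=950579 / 3802572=0.25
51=51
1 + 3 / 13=16 / 13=1.23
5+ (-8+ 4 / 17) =-47 / 17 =-2.76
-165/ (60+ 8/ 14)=-1155/ 424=-2.72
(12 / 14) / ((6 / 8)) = 8 / 7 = 1.14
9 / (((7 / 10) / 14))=180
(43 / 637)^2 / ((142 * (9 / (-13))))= -1849 / 39890214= -0.00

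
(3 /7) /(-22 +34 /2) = -3 /35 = -0.09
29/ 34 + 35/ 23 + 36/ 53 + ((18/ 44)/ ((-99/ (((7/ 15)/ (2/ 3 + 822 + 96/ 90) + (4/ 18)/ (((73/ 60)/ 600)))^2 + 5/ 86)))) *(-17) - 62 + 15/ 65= 1790308367218120671120981/ 2280769099319022591136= 784.96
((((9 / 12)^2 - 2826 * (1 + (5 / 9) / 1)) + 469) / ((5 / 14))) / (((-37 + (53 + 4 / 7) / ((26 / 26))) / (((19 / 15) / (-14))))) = 2785153 / 46400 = 60.02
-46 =-46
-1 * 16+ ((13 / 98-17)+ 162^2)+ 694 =2636703 / 98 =26905.13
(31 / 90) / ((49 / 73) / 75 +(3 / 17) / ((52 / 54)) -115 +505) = 2500615 / 2832736899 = 0.00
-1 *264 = -264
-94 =-94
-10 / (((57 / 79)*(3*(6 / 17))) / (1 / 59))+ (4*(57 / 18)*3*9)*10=103506425 / 30267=3419.78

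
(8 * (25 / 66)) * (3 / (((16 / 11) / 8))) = 50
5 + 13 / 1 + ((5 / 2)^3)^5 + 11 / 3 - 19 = 91552996519 / 98304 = 931325.24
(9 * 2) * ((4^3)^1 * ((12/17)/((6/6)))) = 13824/17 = 813.18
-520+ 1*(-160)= -680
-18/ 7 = -2.57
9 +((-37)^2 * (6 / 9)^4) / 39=15.93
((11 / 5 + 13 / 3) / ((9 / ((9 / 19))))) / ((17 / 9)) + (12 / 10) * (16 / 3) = 2126 / 323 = 6.58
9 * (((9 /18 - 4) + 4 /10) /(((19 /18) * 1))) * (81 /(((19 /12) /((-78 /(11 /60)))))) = 2284487712 /3971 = 575292.80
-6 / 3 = -2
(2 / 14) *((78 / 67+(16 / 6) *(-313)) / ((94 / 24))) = -670136 / 22043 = -30.40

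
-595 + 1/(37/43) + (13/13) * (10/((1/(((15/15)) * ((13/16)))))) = -173371/296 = -585.71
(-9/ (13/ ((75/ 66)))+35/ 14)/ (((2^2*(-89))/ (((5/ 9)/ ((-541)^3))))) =1225/ 72547147370412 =0.00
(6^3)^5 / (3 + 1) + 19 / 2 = 235092492307 / 2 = 117546246153.50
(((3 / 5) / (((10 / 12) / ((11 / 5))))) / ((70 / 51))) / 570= 1683 / 831250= 0.00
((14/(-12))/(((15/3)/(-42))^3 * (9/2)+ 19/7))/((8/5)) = -12005/44563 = -0.27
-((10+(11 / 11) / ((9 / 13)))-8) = -31 / 9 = -3.44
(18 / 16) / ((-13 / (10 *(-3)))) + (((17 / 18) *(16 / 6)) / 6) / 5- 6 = -69917 / 21060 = -3.32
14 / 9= 1.56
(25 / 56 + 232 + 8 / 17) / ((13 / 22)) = 2439107 / 6188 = 394.17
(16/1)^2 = 256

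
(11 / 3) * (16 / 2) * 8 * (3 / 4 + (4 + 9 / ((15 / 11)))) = 39952 / 15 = 2663.47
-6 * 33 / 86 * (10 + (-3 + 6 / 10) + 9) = -8217 / 215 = -38.22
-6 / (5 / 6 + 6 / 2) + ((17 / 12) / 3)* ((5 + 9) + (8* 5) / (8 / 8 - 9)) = 247 / 92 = 2.68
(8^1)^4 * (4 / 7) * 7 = 16384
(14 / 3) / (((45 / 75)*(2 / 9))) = 35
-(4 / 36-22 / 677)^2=-229441 / 37124649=-0.01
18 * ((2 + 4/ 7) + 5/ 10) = 55.29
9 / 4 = 2.25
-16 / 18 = -8 / 9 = -0.89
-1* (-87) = 87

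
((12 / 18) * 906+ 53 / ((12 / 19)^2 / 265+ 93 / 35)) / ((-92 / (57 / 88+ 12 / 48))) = -6.09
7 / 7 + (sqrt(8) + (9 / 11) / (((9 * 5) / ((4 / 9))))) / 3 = 2 * sqrt(2) / 3 + 1489 / 1485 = 1.95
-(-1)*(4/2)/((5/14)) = 28/5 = 5.60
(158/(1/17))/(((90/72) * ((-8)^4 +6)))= 5372/10255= 0.52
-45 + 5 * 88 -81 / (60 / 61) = 6253 / 20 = 312.65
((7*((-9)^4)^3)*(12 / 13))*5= 118620405322020 / 13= 9124646563232.31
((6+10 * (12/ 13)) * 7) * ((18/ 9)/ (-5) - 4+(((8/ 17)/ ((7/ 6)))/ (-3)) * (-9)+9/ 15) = -305118/ 1105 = -276.12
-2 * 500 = -1000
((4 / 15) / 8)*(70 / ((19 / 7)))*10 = 490 / 57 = 8.60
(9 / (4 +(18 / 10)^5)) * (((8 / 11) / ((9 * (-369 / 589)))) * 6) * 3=-29450000 / 32268599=-0.91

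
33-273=-240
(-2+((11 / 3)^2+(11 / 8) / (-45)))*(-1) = -4109 / 360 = -11.41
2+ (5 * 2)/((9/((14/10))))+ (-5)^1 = -13/9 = -1.44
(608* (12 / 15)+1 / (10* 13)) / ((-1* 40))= -63233 / 5200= -12.16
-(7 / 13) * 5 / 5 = -7 / 13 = -0.54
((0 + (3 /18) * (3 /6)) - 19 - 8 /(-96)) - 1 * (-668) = 3895 /6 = 649.17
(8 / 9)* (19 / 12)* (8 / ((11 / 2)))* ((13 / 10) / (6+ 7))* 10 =608 / 297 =2.05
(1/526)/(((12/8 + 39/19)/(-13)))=-0.01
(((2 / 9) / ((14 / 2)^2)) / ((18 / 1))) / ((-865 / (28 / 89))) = -4 / 43650495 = -0.00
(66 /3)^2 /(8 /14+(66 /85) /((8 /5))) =230384 /503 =458.02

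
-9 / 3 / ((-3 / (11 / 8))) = 1.38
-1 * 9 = -9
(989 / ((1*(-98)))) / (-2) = 989 / 196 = 5.05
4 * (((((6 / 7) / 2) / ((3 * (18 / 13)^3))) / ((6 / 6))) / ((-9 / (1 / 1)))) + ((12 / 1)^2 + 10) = 14143319 / 91854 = 153.98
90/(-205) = -18/41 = -0.44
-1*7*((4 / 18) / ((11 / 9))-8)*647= 389494 / 11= 35408.55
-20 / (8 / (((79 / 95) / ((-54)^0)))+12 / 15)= -1975 / 1029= -1.92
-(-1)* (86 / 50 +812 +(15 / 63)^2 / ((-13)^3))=19709864186 / 24221925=813.72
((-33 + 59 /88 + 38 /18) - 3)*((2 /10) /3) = -26309 /11880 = -2.21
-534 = -534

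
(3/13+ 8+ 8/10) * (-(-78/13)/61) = 3522/3965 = 0.89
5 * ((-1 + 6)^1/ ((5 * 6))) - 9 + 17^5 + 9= 8519147/ 6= 1419857.83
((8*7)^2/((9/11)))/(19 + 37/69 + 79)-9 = 609835/20397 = 29.90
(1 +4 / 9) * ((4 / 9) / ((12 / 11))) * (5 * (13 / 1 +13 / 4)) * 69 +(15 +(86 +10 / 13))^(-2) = 23098401001 / 7001316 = 3299.15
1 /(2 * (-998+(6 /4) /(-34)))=-34 /67867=-0.00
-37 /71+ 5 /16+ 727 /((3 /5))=4128649 /3408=1211.46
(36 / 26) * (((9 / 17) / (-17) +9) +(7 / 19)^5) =115612304958 / 9302703943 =12.43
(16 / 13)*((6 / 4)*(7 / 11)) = 168 / 143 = 1.17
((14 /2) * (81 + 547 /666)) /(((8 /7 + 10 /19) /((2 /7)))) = 7247569 /73926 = 98.04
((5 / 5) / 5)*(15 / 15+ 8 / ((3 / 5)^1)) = 43 / 15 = 2.87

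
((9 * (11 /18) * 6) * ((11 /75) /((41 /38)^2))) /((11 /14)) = 222376 /42025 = 5.29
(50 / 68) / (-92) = -25 / 3128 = -0.01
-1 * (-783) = 783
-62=-62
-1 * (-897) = 897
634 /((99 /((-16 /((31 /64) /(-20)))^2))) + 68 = 2795124.43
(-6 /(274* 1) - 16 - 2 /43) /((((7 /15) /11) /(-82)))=1280736270 /41237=31057.94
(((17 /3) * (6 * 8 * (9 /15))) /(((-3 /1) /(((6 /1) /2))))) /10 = -16.32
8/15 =0.53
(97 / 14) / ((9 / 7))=97 / 18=5.39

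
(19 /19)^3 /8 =1 /8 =0.12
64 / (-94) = -32 / 47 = -0.68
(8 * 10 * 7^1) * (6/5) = 672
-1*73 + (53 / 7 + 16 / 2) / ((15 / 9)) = -2228 / 35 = -63.66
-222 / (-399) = 74 / 133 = 0.56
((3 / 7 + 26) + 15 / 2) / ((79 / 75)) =35625 / 1106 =32.21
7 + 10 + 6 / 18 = 52 / 3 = 17.33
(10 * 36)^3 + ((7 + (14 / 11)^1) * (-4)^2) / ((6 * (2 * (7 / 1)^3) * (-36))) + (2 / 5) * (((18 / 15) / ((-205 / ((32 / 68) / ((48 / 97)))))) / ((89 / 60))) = 1052986552779559891 / 22569156225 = 46656000.00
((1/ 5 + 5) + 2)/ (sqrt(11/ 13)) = 36 * sqrt(143)/ 55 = 7.83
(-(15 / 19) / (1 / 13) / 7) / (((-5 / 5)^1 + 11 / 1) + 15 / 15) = -195 / 1463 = -0.13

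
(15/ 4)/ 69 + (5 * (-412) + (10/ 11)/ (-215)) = -2059.95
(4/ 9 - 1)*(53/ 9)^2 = -14045/ 729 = -19.27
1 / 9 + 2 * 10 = 181 / 9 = 20.11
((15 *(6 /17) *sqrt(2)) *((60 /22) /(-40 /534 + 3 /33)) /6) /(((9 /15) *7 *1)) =200250 *sqrt(2) /5593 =50.63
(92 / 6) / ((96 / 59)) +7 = 2365 / 144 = 16.42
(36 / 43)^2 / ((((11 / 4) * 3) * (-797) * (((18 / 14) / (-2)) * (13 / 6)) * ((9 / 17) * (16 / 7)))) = 13328 / 210732379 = 0.00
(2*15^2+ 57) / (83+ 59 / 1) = 507 / 142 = 3.57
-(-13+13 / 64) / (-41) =-819 / 2624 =-0.31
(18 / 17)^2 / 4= 81 / 289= 0.28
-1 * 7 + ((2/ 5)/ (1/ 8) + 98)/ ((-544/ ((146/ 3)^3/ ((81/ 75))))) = -492280007/ 24786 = -19861.21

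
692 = 692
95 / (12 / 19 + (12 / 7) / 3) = 2527 / 32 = 78.97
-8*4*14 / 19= -23.58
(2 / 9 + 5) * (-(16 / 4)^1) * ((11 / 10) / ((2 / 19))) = -9823 / 45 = -218.29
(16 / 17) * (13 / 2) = 6.12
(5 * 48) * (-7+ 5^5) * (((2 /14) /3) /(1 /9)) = 2244960 /7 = 320708.57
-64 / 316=-16 / 79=-0.20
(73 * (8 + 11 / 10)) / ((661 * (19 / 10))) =6643 / 12559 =0.53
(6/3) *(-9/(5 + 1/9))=-81/23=-3.52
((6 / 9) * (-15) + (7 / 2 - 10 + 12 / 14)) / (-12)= 73 / 56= 1.30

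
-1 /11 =-0.09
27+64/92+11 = 890/23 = 38.70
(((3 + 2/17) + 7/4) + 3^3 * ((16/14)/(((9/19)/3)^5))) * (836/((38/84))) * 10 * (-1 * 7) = -2074408811860/51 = -40674682585.49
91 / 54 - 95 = -5039 / 54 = -93.31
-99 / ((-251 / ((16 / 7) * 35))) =7920 / 251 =31.55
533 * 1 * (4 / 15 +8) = 66092 / 15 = 4406.13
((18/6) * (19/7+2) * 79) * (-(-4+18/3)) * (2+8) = -156420/7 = -22345.71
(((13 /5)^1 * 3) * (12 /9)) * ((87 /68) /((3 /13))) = 4901 /85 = 57.66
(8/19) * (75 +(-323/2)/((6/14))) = -7244/57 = -127.09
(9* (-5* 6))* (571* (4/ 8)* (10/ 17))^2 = -7615144.46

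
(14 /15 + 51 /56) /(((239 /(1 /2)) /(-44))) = -17039 /100380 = -0.17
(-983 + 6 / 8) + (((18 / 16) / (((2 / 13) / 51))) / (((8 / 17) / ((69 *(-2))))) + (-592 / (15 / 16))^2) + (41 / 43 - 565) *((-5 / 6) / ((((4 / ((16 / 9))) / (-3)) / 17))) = 57327551981 / 206400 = 277749.77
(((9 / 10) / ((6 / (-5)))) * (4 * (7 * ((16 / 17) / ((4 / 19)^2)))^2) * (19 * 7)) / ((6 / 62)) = -26328360667 / 289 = -91101594.00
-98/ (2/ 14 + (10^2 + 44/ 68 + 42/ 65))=-379015/ 392304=-0.97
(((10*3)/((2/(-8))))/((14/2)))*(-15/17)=1800/119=15.13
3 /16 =0.19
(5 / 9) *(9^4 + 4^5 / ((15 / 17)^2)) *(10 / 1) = 3544322 / 81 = 43757.06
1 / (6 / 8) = 4 / 3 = 1.33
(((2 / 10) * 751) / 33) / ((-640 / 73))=-54823 / 105600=-0.52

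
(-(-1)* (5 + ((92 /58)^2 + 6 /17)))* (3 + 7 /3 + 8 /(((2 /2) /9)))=300008 /493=608.54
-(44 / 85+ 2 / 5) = -78 / 85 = -0.92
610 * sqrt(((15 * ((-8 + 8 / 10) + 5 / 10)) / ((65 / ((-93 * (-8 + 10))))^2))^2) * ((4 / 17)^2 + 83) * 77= 3210358106.62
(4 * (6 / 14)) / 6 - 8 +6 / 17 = -876 / 119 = -7.36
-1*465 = -465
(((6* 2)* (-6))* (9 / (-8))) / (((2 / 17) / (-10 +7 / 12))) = -6483.38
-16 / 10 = -1.60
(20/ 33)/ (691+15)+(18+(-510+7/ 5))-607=-63929662/ 58245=-1097.60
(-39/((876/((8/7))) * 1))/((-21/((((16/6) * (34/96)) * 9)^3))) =63869/42924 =1.49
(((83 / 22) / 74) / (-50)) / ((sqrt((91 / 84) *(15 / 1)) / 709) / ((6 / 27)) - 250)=529623 *sqrt(65) / 10229558242857250 + 166890092 / 40918232971429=0.00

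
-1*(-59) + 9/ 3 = 62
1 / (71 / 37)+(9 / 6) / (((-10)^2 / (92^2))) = 226279 / 1775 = 127.48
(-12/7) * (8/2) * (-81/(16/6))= 1458/7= 208.29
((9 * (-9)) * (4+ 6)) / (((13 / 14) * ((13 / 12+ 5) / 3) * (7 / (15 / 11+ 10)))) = -7290000 / 10439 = -698.34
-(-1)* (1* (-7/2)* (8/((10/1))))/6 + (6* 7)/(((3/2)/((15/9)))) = 231/5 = 46.20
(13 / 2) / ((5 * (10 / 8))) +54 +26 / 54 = 55.52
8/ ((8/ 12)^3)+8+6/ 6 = 36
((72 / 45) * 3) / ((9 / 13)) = 104 / 15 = 6.93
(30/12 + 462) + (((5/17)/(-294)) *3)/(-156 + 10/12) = 720460897/1551046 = 464.50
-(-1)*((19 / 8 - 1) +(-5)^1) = -29 / 8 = -3.62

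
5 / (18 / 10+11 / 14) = 350 / 181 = 1.93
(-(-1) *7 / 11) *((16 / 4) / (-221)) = -28 / 2431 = -0.01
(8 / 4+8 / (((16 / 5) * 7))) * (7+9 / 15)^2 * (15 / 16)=35739 / 280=127.64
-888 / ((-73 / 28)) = 24864 / 73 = 340.60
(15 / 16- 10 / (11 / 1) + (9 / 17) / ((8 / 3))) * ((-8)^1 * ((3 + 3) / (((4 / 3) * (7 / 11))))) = -873 / 68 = -12.84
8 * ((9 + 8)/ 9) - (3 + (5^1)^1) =64/ 9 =7.11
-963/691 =-1.39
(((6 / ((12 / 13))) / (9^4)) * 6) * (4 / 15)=52 / 32805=0.00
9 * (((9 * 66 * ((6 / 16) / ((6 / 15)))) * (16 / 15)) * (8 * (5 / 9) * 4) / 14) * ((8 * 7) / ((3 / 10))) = 1267200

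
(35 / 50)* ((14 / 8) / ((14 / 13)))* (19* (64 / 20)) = 1729 / 25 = 69.16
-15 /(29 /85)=-1275 /29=-43.97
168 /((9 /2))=112 /3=37.33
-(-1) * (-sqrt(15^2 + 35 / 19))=-sqrt(81890) / 19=-15.06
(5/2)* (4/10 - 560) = -1399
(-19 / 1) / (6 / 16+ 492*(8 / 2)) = -152 / 15747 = -0.01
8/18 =4/9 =0.44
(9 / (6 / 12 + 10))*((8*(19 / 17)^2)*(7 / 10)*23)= 199272 / 1445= 137.90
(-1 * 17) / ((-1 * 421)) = 17 / 421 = 0.04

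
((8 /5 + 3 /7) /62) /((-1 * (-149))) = 71 /323330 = 0.00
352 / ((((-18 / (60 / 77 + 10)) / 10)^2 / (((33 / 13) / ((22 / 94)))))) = 25902640000 / 189189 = 136914.09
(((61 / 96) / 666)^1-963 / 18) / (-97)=3420515 / 6201792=0.55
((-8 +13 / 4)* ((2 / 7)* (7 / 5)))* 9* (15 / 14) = -18.32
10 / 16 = 5 / 8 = 0.62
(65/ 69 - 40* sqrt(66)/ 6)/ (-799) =-65/ 55131+20* sqrt(66)/ 2397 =0.07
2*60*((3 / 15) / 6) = 4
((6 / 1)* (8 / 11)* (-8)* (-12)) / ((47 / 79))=364032 / 517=704.12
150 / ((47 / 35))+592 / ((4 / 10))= 1591.70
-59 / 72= -0.82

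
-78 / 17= -4.59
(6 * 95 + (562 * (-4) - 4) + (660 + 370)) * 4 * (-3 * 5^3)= 978000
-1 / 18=-0.06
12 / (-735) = -4 / 245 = -0.02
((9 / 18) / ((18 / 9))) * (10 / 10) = 1 / 4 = 0.25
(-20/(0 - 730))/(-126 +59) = -2/4891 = -0.00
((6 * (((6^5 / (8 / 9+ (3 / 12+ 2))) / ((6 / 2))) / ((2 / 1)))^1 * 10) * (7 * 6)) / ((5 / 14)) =329204736 / 113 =2913316.25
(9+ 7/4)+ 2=51/4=12.75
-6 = -6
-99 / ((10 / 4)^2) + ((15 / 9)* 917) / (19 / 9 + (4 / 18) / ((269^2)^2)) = 587057429327293 / 829051434175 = 708.11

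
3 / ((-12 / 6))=-3 / 2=-1.50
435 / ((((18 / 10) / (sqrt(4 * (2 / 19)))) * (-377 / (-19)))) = 50 * sqrt(38) / 39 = 7.90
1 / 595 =0.00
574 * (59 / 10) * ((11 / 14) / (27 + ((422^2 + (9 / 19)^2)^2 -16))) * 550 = 190724131895 / 4132999018877556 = 0.00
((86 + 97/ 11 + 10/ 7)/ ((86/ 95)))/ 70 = 140809/ 92708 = 1.52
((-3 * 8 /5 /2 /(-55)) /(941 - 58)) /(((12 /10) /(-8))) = -16 /48565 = -0.00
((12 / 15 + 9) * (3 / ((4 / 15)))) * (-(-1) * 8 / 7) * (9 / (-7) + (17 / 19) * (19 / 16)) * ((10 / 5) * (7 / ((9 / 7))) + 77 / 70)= -5395 / 16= -337.19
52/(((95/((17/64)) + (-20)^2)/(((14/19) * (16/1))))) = 1768/2185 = 0.81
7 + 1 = 8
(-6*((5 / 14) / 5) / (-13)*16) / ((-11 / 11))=-0.53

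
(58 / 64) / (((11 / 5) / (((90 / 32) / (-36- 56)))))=-6525 / 518144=-0.01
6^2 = 36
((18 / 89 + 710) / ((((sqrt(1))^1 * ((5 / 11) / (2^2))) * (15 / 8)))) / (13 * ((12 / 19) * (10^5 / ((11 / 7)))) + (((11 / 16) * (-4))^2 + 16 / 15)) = 0.01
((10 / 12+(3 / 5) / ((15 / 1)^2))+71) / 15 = 17959 / 3750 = 4.79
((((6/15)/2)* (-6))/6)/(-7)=1/35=0.03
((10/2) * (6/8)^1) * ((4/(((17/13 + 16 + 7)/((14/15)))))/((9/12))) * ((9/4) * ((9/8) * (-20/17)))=-12285/5372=-2.29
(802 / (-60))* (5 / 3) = -401 / 18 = -22.28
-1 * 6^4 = -1296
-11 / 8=-1.38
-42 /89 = -0.47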